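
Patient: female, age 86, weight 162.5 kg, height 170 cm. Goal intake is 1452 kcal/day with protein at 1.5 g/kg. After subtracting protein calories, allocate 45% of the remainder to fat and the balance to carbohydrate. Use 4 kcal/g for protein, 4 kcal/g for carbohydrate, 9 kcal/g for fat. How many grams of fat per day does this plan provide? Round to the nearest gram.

Protein = 1.5 × 162.5 = 243.75 g → 243.75 × 4 = 975 kcal.
Non-protein calories = 1452 − 975 = 477 kcal.
Fat: 45% × 477 = 214.65 kcal; carbohydrate: 262.35 kcal.
Fat: 214.65 kcal ÷ 9 kcal/g = 23.85 g.

24 g/day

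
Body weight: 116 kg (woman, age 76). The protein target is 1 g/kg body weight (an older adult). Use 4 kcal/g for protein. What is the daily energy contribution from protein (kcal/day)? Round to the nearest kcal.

Protein = 1 g/kg × 116 kg = 116 g/day.
Protein energy = 116 g × 4 kcal/g = 464 kcal/day.

464 kcal/day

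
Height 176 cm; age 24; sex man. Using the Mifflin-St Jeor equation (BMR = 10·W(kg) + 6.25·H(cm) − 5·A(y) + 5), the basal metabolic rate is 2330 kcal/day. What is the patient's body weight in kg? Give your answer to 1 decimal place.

134.5 kg

2330 = 10·W + 6.25(176) − 5(24) + 5
10·W = 2330 − 985 = 1345, so W = 134.5 kg.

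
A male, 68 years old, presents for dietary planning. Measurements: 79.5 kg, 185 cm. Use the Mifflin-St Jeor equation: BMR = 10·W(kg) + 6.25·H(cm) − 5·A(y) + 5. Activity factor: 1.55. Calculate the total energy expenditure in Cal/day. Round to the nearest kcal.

2505 Cal/day

Mifflin-St Jeor (male): BMR = 10(79.5) + 6.25(185) − 5(68) + 5 = 795 + 1156.25 − 340 + 5 = 1616.25 kcal/day.
TEE = BMR × activity factor = 1616.25 × 1.55 = 2505.1875 kcal/day.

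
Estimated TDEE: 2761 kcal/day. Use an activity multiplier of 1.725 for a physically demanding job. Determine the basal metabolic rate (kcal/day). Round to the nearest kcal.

BMR = TEE ÷ activity factor = 2761 ÷ 1.725 = 1600.5797 kcal/day.

1601 kcal/day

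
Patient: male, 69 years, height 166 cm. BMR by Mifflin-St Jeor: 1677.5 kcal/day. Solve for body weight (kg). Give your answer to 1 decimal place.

98.0 kg

1677.5 = 10·W + 6.25(166) − 5(69) + 5
10·W = 1677.5 − 697.5 = 980, so W = 98 kg.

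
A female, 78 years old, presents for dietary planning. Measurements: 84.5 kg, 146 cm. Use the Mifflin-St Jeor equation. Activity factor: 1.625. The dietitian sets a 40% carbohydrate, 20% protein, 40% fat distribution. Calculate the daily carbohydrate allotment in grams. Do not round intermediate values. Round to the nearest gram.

196 g/day

Mifflin-St Jeor (female): BMR = 10(84.5) + 6.25(146) − 5(78) − 161 = 845 + 912.5 − 390 − 161 = 1206.5 kcal/day.
TEE = 1206.5 × 1.625 = 1960.5625 kcal/day.
Carbohydrate energy = 40% × 1960.5625 = 784.225 kcal.
Carbohydrate = 784.225 ÷ 4 kcal/g = 196.0563 g.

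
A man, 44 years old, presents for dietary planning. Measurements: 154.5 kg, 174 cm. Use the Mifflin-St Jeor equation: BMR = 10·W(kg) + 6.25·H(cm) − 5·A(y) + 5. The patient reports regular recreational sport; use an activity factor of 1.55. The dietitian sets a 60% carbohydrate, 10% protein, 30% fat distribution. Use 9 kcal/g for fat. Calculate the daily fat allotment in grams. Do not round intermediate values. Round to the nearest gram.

125 g/day

Mifflin-St Jeor (male): BMR = 10(154.5) + 6.25(174) − 5(44) + 5 = 1545 + 1087.5 − 220 + 5 = 2417.5 kcal/day.
TEE = 2417.5 × 1.55 = 3747.125 kcal/day.
Fat energy = 30% × 3747.125 = 1124.1375 kcal.
Fat = 1124.1375 ÷ 9 kcal/g = 124.9042 g.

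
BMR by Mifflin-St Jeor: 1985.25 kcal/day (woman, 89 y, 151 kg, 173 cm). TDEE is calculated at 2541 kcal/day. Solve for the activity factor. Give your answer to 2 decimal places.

1.28

Activity factor = TEE ÷ BMR = 2541 ÷ 1985.25 = 1.28.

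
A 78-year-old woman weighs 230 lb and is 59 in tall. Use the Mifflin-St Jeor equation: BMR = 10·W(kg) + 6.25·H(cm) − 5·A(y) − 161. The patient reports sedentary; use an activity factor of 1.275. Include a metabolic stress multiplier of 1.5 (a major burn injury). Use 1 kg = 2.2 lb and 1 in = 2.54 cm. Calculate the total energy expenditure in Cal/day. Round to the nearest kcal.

2737 Cal/day

Convert to metric: weight = 230 ÷ 2.2 = 104.5455 kg; height = 59 × 2.54 = 149.86 cm.
Mifflin-St Jeor (female): BMR = 10(104.5455) + 6.25(149.86) − 5(78) − 161 = 1045.4545 + 936.625 − 390 − 161 = 1431.0795 kcal/day.
TEE = BMR × activity factor = 1431.0795 × 1.275 = 1824.6264 kcal/day.
Apply stress factor: 1824.6264 × 1.5 = 2736.9396 kcal/day.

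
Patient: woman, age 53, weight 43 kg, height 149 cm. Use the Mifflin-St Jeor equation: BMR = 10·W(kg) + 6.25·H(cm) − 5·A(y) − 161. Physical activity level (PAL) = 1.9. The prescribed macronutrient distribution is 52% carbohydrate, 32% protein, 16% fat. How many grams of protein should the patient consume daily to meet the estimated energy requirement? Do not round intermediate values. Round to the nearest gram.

142 g/day

Mifflin-St Jeor (female): BMR = 10(43) + 6.25(149) − 5(53) − 161 = 430 + 931.25 − 265 − 161 = 935.25 kcal/day.
TEE = 935.25 × 1.9 = 1776.975 kcal/day.
Protein energy = 32% × 1776.975 = 568.632 kcal.
Protein = 568.632 ÷ 4 kcal/g = 142.158 g.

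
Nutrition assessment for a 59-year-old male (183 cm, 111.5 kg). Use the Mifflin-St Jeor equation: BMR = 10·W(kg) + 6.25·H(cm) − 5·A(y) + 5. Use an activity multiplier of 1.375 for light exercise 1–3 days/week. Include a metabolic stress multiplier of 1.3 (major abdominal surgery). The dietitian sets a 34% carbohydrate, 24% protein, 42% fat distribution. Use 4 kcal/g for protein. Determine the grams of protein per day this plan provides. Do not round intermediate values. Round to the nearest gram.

211 g/day

Mifflin-St Jeor (male): BMR = 10(111.5) + 6.25(183) − 5(59) + 5 = 1115 + 1143.75 − 295 + 5 = 1968.75 kcal/day.
TEE = 1968.75 × 1.375 = 2707.0313 kcal/day.
With stress factor 1.3: 2707.0313 × 1.3 = 3519.1406 kcal/day.
Protein energy = 24% × 3519.1406 = 844.5938 kcal.
Protein = 844.5938 ÷ 4 kcal/g = 211.1484 g.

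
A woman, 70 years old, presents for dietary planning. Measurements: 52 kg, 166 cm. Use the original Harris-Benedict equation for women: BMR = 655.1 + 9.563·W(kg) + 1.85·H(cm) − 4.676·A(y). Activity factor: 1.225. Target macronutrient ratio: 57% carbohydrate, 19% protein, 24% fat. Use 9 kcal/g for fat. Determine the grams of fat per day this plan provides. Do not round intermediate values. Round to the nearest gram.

37 g/day

Harris-Benedict: BMR = 655.1 + 9.563(52) + 1.85(166) − 4.676(70) = 1132.156 kcal/day.
TEE = 1132.156 × 1.225 = 1386.8911 kcal/day.
Fat energy = 24% × 1386.8911 = 332.8539 kcal.
Fat = 332.8539 ÷ 9 kcal/g = 36.9838 g.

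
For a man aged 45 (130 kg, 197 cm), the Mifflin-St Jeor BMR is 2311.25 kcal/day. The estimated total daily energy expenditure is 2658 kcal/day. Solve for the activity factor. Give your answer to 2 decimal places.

Activity factor = TEE ÷ BMR = 2658 ÷ 2311.25 = 1.15.

1.15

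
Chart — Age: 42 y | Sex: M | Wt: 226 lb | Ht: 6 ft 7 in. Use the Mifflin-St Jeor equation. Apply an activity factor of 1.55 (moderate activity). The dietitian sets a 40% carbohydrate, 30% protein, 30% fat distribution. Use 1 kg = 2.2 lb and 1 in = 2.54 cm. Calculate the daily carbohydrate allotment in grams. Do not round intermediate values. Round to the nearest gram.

322 g/day

Convert to metric: weight = 226 ÷ 2.2 = 102.7273 kg; height = (6×12 + 7) × 2.54 = 79 × 2.54 = 200.66 cm.
Mifflin-St Jeor (male): BMR = 10(102.7273) + 6.25(200.66) − 5(42) + 5 = 1027.2727 + 1254.125 − 210 + 5 = 2076.3977 kcal/day.
TEE = 2076.3977 × 1.55 = 3218.4165 kcal/day.
Carbohydrate energy = 40% × 3218.4165 = 1287.3666 kcal.
Carbohydrate = 1287.3666 ÷ 4 kcal/g = 321.8416 g.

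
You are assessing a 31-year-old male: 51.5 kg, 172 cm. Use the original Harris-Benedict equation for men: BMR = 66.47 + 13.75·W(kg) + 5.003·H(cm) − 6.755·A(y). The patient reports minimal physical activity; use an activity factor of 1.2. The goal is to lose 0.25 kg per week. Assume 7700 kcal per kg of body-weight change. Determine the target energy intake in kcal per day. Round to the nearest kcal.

Harris-Benedict: BMR = 66.47 + 13.75(51.5) + 5.003(172) − 6.755(31) = 1425.706 kcal/day.
TEE = 1425.706 × 1.2 = 1710.8472 kcal/day.
Required daily deficit = 0.25 × 7700 ÷ 7 = 275 kcal/day.
Target intake = 1710.8472 − 275 = 1435.8472 kcal/day.

1436 kcal per day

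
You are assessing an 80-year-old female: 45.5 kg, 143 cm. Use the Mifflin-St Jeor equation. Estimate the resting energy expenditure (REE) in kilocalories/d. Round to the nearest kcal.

Mifflin-St Jeor (female): BMR = 10(45.5) + 6.25(143) − 5(80) − 161 = 455 + 893.75 − 400 − 161 = 787.75 kcal/day.

788 kilocalories/d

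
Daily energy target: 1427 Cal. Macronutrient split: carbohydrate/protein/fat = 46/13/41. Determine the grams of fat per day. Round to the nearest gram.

65 g/day

Fat energy = 41% × 1427 = 585.07 kcal.
At 9 kcal/g: 585.07 ÷ 9 = 65.0078 g.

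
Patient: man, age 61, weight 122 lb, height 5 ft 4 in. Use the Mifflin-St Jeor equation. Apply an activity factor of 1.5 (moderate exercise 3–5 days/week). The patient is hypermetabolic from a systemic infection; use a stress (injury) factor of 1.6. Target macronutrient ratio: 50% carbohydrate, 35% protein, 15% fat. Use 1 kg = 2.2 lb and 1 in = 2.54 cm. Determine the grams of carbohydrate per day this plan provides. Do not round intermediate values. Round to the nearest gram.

381 g/day

Convert to metric: weight = 122 ÷ 2.2 = 55.4545 kg; height = (5×12 + 4) × 2.54 = 64 × 2.54 = 162.56 cm.
Mifflin-St Jeor (male): BMR = 10(55.4545) + 6.25(162.56) − 5(61) + 5 = 554.5455 + 1016 − 305 + 5 = 1270.5455 kcal/day.
TEE = 1270.5455 × 1.5 = 1905.8182 kcal/day.
With stress factor 1.6: 1905.8182 × 1.6 = 3049.3091 kcal/day.
Carbohydrate energy = 50% × 3049.3091 = 1524.6545 kcal.
Carbohydrate = 1524.6545 ÷ 4 kcal/g = 381.1636 g.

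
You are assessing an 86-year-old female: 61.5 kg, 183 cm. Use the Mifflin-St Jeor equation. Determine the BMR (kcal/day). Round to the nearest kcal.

1168 kcal/day

Mifflin-St Jeor (female): BMR = 10(61.5) + 6.25(183) − 5(86) − 161 = 615 + 1143.75 − 430 − 161 = 1167.75 kcal/day.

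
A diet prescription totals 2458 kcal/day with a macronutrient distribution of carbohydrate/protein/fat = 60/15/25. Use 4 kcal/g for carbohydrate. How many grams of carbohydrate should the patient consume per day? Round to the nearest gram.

Carbohydrate energy = 60% × 2458 = 1474.8 kcal.
At 4 kcal/g: 1474.8 ÷ 4 = 368.7 g.

369 g/day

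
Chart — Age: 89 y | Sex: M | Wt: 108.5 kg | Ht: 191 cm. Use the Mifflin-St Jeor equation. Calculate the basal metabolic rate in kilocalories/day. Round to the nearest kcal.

Mifflin-St Jeor (male): BMR = 10(108.5) + 6.25(191) − 5(89) + 5 = 1085 + 1193.75 − 445 + 5 = 1838.75 kcal/day.

1839 kilocalories/day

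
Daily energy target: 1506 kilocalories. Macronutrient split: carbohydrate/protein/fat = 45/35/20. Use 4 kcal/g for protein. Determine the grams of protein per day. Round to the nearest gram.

Protein energy = 35% × 1506 = 527.1 kcal.
At 4 kcal/g: 527.1 ÷ 4 = 131.775 g.

132 g/day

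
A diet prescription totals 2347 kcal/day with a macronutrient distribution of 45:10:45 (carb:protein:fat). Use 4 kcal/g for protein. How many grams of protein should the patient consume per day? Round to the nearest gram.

Protein energy = 10% × 2347 = 234.7 kcal.
At 4 kcal/g: 234.7 ÷ 4 = 58.675 g.

59 g/day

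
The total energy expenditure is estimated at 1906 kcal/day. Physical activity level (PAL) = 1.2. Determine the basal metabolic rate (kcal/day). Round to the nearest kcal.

1588 kcal/day

BMR = TEE ÷ activity factor = 1906 ÷ 1.2 = 1588.3333 kcal/day.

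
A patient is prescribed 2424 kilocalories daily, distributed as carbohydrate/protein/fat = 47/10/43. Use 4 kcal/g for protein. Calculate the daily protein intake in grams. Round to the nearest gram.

Protein energy = 10% × 2424 = 242.4 kcal.
At 4 kcal/g: 242.4 ÷ 4 = 60.6 g.

61 g/day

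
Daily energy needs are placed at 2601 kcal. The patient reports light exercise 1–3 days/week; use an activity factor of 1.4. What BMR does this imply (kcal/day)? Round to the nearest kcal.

BMR = TEE ÷ activity factor = 2601 ÷ 1.4 = 1857.8571 kcal/day.

1858 kcal/day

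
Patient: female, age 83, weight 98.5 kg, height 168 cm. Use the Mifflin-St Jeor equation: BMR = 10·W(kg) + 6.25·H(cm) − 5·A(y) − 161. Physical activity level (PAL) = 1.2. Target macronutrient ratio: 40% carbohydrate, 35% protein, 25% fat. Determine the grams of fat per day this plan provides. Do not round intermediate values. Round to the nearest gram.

49 g/day

Mifflin-St Jeor (female): BMR = 10(98.5) + 6.25(168) − 5(83) − 161 = 985 + 1050 − 415 − 161 = 1459 kcal/day.
TEE = 1459 × 1.2 = 1750.8 kcal/day.
Fat energy = 25% × 1750.8 = 437.7 kcal.
Fat = 437.7 ÷ 9 kcal/g = 48.6333 g.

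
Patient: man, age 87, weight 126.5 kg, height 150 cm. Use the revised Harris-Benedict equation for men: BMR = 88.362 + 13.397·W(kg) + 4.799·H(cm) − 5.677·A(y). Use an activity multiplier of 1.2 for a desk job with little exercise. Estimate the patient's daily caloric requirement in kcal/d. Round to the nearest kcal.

Harris-Benedict: BMR = 88.362 + 13.397(126.5) + 4.799(150) − 5.677(87) = 2009.0335 kcal/day.
TEE = BMR × activity factor = 2009.0335 × 1.2 = 2410.8402 kcal/day.

2411 kcal/d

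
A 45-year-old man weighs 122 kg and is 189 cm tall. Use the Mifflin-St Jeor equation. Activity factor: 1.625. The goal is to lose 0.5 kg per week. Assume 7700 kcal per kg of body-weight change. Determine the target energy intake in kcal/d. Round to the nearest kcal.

2995 kcal/d

Mifflin-St Jeor (male): BMR = 10(122) + 6.25(189) − 5(45) + 5 = 1220 + 1181.25 − 225 + 5 = 2181.25 kcal/day.
TEE = 2181.25 × 1.625 = 3544.5313 kcal/day.
Required daily deficit = 0.5 × 7700 ÷ 7 = 550 kcal/day.
Target intake = 3544.5313 − 550 = 2994.5313 kcal/day.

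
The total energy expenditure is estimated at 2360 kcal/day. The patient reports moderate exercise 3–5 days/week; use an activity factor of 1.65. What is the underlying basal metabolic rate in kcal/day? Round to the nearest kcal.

BMR = TEE ÷ activity factor = 2360 ÷ 1.65 = 1430.303 kcal/day.

1430 kcal/day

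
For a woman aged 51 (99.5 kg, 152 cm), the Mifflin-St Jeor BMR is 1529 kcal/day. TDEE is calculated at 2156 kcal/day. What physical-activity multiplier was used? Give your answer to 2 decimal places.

1.41

Activity factor = TEE ÷ BMR = 2156 ÷ 1529 = 1.41.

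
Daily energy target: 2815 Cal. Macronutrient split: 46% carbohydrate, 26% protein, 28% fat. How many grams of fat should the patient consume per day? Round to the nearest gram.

88 g/day

Fat energy = 28% × 2815 = 788.2 kcal.
At 9 kcal/g: 788.2 ÷ 9 = 87.5778 g.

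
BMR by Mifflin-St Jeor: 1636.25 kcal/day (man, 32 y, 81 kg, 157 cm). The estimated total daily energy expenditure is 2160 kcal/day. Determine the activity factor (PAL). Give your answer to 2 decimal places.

1.32

Activity factor = TEE ÷ BMR = 2160 ÷ 1636.25 = 1.32.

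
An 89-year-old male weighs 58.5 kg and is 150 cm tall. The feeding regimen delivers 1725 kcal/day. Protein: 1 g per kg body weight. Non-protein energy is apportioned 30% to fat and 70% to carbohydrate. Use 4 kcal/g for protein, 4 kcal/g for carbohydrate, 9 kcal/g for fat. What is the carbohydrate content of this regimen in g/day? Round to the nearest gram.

261 g/day

Protein = 1 × 58.5 = 58.5 g → 58.5 × 4 = 234 kcal.
Non-protein calories = 1725 − 234 = 1491 kcal.
Fat: 30% × 1491 = 447.3 kcal; carbohydrate: 1043.7 kcal.
Carbohydrate: 1043.7 kcal ÷ 4 kcal/g = 260.925 g.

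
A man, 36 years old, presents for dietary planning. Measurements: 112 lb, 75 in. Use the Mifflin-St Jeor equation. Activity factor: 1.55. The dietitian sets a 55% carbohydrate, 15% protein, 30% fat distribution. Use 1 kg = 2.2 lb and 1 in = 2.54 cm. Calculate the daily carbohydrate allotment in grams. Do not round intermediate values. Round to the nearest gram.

325 g/day

Convert to metric: weight = 112 ÷ 2.2 = 50.9091 kg; height = 75 × 2.54 = 190.5 cm.
Mifflin-St Jeor (male): BMR = 10(50.9091) + 6.25(190.5) − 5(36) + 5 = 509.0909 + 1190.625 − 180 + 5 = 1524.7159 kcal/day.
TEE = 1524.7159 × 1.55 = 2363.3097 kcal/day.
Carbohydrate energy = 55% × 2363.3097 = 1299.8203 kcal.
Carbohydrate = 1299.8203 ÷ 4 kcal/g = 324.9551 g.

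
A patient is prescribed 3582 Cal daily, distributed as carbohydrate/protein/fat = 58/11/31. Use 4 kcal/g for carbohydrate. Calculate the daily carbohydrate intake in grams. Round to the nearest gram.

519 g/day

Carbohydrate energy = 58% × 3582 = 2077.56 kcal.
At 4 kcal/g: 2077.56 ÷ 4 = 519.39 g.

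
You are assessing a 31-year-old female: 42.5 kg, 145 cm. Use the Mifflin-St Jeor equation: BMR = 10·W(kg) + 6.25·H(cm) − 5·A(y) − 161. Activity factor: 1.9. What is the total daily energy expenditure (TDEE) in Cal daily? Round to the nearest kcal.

Mifflin-St Jeor (female): BMR = 10(42.5) + 6.25(145) − 5(31) − 161 = 425 + 906.25 − 155 − 161 = 1015.25 kcal/day.
TEE = BMR × activity factor = 1015.25 × 1.9 = 1928.975 kcal/day.

1929 Cal daily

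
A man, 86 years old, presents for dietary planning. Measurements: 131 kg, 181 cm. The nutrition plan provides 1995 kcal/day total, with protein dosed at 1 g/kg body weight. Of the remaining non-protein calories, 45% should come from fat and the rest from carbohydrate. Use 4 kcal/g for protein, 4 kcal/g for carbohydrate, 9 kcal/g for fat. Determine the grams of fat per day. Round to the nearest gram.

74 g/day

Protein = 1 × 131 = 131 g → 131 × 4 = 524 kcal.
Non-protein calories = 1995 − 524 = 1471 kcal.
Fat: 45% × 1471 = 661.95 kcal; carbohydrate: 809.05 kcal.
Fat: 661.95 kcal ÷ 9 kcal/g = 73.55 g.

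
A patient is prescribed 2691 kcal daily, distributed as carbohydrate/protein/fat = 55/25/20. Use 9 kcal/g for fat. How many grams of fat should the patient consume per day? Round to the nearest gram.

Fat energy = 20% × 2691 = 538.2 kcal.
At 9 kcal/g: 538.2 ÷ 9 = 59.8 g.

60 g/day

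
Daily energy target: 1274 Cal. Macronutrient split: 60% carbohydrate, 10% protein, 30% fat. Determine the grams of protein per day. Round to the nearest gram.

Protein energy = 10% × 1274 = 127.4 kcal.
At 4 kcal/g: 127.4 ÷ 4 = 31.85 g.

32 g/day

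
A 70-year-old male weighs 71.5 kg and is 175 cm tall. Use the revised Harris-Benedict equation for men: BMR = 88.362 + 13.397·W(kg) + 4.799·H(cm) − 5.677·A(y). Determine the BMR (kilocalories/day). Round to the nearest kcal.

Harris-Benedict: BMR = 88.362 + 13.397(71.5) + 4.799(175) − 5.677(70) = 1488.6825 kcal/day.

1489 kilocalories/day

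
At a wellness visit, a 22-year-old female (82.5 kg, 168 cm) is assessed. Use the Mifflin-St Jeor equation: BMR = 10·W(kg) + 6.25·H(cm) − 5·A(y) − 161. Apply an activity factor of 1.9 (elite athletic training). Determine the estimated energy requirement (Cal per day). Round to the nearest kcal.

3048 Cal per day

Mifflin-St Jeor (female): BMR = 10(82.5) + 6.25(168) − 5(22) − 161 = 825 + 1050 − 110 − 161 = 1604 kcal/day.
TEE = BMR × activity factor = 1604 × 1.9 = 3047.6 kcal/day.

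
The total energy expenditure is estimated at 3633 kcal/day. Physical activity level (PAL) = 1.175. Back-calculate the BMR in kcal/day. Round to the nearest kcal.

3092 kcal/day

BMR = TEE ÷ activity factor = 3633 ÷ 1.175 = 3091.9149 kcal/day.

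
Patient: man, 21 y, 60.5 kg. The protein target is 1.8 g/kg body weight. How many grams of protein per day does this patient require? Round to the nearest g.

109 g/day

Protein = 1.8 g/kg × 60.5 kg = 108.9 g/day.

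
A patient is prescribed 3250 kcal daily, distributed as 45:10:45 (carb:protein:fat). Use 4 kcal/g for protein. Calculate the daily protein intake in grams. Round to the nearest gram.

81 g/day

Protein energy = 10% × 3250 = 325 kcal.
At 4 kcal/g: 325 ÷ 4 = 81.25 g.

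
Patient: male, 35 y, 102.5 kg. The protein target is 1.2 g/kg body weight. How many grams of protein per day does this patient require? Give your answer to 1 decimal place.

Protein = 1.2 g/kg × 102.5 kg = 123 g/day.

123.0 g/day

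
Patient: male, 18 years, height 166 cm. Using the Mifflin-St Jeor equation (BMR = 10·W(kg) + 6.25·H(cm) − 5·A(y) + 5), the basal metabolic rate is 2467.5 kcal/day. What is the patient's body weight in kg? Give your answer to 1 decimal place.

151.5 kg

2467.5 = 10·W + 6.25(166) − 5(18) + 5
10·W = 2467.5 − 952.5 = 1515, so W = 151.5 kg.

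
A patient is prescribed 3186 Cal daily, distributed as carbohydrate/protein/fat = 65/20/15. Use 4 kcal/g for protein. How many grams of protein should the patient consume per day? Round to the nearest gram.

Protein energy = 20% × 3186 = 637.2 kcal.
At 4 kcal/g: 637.2 ÷ 4 = 159.3 g.

159 g/day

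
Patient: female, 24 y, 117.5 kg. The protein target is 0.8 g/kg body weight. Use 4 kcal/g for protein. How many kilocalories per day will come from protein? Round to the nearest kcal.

376 kcal/day

Protein = 0.8 g/kg × 117.5 kg = 94 g/day.
Protein energy = 94 g × 4 kcal/g = 376 kcal/day.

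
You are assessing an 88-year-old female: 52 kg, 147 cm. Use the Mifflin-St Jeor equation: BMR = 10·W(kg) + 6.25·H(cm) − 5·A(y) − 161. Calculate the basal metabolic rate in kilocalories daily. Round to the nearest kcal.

838 kilocalories daily

Mifflin-St Jeor (female): BMR = 10(52) + 6.25(147) − 5(88) − 161 = 520 + 918.75 − 440 − 161 = 837.75 kcal/day.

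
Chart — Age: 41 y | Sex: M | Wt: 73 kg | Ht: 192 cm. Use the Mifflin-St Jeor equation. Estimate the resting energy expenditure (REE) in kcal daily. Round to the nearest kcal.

Mifflin-St Jeor (male): BMR = 10(73) + 6.25(192) − 5(41) + 5 = 730 + 1200 − 205 + 5 = 1730 kcal/day.

1730 kcal daily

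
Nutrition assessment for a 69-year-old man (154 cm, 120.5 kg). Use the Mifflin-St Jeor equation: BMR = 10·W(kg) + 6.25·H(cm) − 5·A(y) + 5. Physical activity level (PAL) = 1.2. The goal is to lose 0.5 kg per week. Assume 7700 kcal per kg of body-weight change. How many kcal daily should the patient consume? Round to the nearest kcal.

1643 kcal daily

Mifflin-St Jeor (male): BMR = 10(120.5) + 6.25(154) − 5(69) + 5 = 1205 + 962.5 − 345 + 5 = 1827.5 kcal/day.
TEE = 1827.5 × 1.2 = 2193 kcal/day.
Required daily deficit = 0.5 × 7700 ÷ 7 = 550 kcal/day.
Target intake = 2193 − 550 = 1643 kcal/day.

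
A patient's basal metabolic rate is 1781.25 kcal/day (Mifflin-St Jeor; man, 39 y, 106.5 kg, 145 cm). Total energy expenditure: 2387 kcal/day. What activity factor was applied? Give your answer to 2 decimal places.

Activity factor = TEE ÷ BMR = 2387 ÷ 1781.25 = 1.34.

1.34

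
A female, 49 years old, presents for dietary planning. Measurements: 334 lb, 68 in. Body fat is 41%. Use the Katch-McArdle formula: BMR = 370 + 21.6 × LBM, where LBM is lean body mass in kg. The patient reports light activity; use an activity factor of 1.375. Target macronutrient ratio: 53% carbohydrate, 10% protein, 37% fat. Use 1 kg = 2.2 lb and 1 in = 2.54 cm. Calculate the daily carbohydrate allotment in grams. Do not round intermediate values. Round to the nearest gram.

420 g/day

Convert to metric: weight = 334 ÷ 2.2 = 151.8182 kg; height = 68 × 2.54 = 172.72 cm.
LBM = 151.8182 × (1 − 0.41) = 89.5727 kg. Katch-McArdle: BMR = 370 + 21.6 × 89.5727 = 2304.7709 kcal/day.
TEE = 2304.7709 × 1.375 = 3169.06 kcal/day.
Carbohydrate energy = 53% × 3169.06 = 1679.6018 kcal.
Carbohydrate = 1679.6018 ÷ 4 kcal/g = 419.9005 g.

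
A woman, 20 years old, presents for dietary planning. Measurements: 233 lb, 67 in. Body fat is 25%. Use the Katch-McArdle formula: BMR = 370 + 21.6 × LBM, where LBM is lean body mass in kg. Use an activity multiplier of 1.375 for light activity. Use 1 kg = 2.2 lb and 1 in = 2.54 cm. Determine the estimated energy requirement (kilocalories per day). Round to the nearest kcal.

2868 kilocalories per day

Convert to metric: weight = 233 ÷ 2.2 = 105.9091 kg; height = 67 × 2.54 = 170.18 cm.
LBM = 105.9091 × (1 − 0.25) = 79.4318 kg. Katch-McArdle: BMR = 370 + 21.6 × 79.4318 = 2085.7273 kcal/day.
TEE = BMR × activity factor = 2085.7273 × 1.375 = 2867.875 kcal/day.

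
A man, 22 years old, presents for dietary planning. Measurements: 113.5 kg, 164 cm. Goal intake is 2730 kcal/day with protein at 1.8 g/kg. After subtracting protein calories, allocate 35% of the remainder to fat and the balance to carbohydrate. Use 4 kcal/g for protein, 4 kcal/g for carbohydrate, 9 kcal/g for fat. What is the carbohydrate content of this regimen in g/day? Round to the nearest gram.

Protein = 1.8 × 113.5 = 204.3 g → 204.3 × 4 = 817.2 kcal.
Non-protein calories = 2730 − 817.2 = 1912.8 kcal.
Fat: 35% × 1912.8 = 669.48 kcal; carbohydrate: 1243.32 kcal.
Carbohydrate: 1243.32 kcal ÷ 4 kcal/g = 310.83 g.

311 g/day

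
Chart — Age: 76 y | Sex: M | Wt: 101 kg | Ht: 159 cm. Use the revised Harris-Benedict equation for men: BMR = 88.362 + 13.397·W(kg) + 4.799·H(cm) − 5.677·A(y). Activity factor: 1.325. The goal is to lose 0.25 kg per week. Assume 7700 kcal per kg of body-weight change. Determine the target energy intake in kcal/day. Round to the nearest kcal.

Harris-Benedict: BMR = 88.362 + 13.397(101) + 4.799(159) − 5.677(76) = 1773.048 kcal/day.
TEE = 1773.048 × 1.325 = 2349.2886 kcal/day.
Required daily deficit = 0.25 × 7700 ÷ 7 = 275 kcal/day.
Target intake = 2349.2886 − 275 = 2074.2886 kcal/day.

2074 kcal/day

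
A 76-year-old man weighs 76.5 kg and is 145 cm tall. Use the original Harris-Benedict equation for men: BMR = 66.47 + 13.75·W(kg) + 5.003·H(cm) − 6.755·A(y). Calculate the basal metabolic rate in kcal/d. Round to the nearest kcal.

1330 kcal/d

Harris-Benedict: BMR = 66.47 + 13.75(76.5) + 5.003(145) − 6.755(76) = 1330.4 kcal/day.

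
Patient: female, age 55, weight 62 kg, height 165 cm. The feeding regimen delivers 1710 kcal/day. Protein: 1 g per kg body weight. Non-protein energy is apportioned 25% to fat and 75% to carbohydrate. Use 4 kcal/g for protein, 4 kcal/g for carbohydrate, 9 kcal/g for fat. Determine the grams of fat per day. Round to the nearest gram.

Protein = 1 × 62 = 62 g → 62 × 4 = 248 kcal.
Non-protein calories = 1710 − 248 = 1462 kcal.
Fat: 25% × 1462 = 365.5 kcal; carbohydrate: 1096.5 kcal.
Fat: 365.5 kcal ÷ 9 kcal/g = 40.6111 g.

41 g/day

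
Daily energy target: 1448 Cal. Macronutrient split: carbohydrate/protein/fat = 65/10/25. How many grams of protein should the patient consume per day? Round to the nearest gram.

Protein energy = 10% × 1448 = 144.8 kcal.
At 4 kcal/g: 144.8 ÷ 4 = 36.2 g.

36 g/day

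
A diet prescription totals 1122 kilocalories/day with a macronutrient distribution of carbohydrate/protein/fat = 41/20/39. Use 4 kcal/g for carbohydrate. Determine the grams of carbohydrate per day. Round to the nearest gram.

115 g/day

Carbohydrate energy = 41% × 1122 = 460.02 kcal.
At 4 kcal/g: 460.02 ÷ 4 = 115.005 g.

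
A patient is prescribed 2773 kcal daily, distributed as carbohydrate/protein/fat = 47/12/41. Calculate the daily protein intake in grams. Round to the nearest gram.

83 g/day

Protein energy = 12% × 2773 = 332.76 kcal.
At 4 kcal/g: 332.76 ÷ 4 = 83.19 g.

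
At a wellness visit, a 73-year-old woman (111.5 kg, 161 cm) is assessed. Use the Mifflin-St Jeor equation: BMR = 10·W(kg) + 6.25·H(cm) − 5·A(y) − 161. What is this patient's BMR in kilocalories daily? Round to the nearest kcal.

1595 kilocalories daily

Mifflin-St Jeor (female): BMR = 10(111.5) + 6.25(161) − 5(73) − 161 = 1115 + 1006.25 − 365 − 161 = 1595.25 kcal/day.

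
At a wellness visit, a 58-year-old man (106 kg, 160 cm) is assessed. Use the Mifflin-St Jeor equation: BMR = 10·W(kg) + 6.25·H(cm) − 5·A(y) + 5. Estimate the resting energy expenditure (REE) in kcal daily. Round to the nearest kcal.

1775 kcal daily

Mifflin-St Jeor (male): BMR = 10(106) + 6.25(160) − 5(58) + 5 = 1060 + 1000 − 290 + 5 = 1775 kcal/day.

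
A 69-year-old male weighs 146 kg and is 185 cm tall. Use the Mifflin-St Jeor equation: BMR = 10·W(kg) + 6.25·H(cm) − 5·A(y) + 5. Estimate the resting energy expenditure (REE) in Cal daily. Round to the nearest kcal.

Mifflin-St Jeor (male): BMR = 10(146) + 6.25(185) − 5(69) + 5 = 1460 + 1156.25 − 345 + 5 = 2276.25 kcal/day.

2276 Cal daily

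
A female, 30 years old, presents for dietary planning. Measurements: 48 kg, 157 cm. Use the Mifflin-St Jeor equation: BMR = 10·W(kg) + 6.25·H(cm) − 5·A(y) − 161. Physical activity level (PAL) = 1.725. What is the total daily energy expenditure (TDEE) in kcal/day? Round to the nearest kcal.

Mifflin-St Jeor (female): BMR = 10(48) + 6.25(157) − 5(30) − 161 = 480 + 981.25 − 150 − 161 = 1150.25 kcal/day.
TEE = BMR × activity factor = 1150.25 × 1.725 = 1984.1813 kcal/day.

1984 kcal/day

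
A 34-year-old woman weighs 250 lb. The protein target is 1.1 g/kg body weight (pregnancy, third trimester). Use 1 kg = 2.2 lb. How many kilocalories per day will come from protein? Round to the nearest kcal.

Weight in kg = 250 ÷ 2.2 = 113.6364 kg.
Protein = 1.1 g/kg × 113.6364 kg = 125 g/day.
Protein energy = 125 g × 4 kcal/g = 500 kcal/day.

500 kcal/day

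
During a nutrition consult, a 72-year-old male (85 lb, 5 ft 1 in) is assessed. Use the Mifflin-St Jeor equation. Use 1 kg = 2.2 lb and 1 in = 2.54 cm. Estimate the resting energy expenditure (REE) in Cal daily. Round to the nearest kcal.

1000 Cal daily

Convert to metric: weight = 85 ÷ 2.2 = 38.6364 kg; height = (5×12 + 1) × 2.54 = 61 × 2.54 = 154.94 cm.
Mifflin-St Jeor (male): BMR = 10(38.6364) + 6.25(154.94) − 5(72) + 5 = 386.3636 + 968.375 − 360 + 5 = 999.7386 kcal/day.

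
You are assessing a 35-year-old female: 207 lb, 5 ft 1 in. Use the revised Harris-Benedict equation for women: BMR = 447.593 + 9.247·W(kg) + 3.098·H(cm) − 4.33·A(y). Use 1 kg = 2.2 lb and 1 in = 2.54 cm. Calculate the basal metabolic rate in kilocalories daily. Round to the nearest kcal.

1646 kilocalories daily

Convert to metric: weight = 207 ÷ 2.2 = 94.0909 kg; height = (5×12 + 1) × 2.54 = 61 × 2.54 = 154.94 cm.
Harris-Benedict: BMR = 447.593 + 9.247(94.0909) + 3.098(154.94) − 4.33(35) = 1646.1058 kcal/day.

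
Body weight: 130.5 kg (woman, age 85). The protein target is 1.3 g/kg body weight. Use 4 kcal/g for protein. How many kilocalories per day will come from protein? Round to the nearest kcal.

Protein = 1.3 g/kg × 130.5 kg = 169.65 g/day.
Protein energy = 169.65 g × 4 kcal/g = 678.6 kcal/day.

679 kcal/day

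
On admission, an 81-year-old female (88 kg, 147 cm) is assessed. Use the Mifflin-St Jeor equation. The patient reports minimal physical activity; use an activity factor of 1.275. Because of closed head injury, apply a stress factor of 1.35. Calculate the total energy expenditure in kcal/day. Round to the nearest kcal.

Mifflin-St Jeor (female): BMR = 10(88) + 6.25(147) − 5(81) − 161 = 880 + 918.75 − 405 − 161 = 1232.75 kcal/day.
TEE = BMR × activity factor = 1232.75 × 1.275 = 1571.7563 kcal/day.
Apply stress factor: 1571.7563 × 1.35 = 2121.8709 kcal/day.

2122 kcal/day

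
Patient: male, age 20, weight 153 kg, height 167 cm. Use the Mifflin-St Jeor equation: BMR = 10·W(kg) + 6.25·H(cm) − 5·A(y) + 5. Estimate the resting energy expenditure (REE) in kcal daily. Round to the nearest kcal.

2479 kcal daily

Mifflin-St Jeor (male): BMR = 10(153) + 6.25(167) − 5(20) + 5 = 1530 + 1043.75 − 100 + 5 = 2478.75 kcal/day.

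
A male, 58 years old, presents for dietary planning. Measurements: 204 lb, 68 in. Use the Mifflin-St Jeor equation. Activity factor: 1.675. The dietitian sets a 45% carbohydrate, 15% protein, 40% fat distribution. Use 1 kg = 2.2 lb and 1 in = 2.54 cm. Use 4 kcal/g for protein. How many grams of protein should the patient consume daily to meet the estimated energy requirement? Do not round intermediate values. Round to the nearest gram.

Convert to metric: weight = 204 ÷ 2.2 = 92.7273 kg; height = 68 × 2.54 = 172.72 cm.
Mifflin-St Jeor (male): BMR = 10(92.7273) + 6.25(172.72) − 5(58) + 5 = 927.2727 + 1079.5 − 290 + 5 = 1721.7727 kcal/day.
TEE = 1721.7727 × 1.675 = 2883.9693 kcal/day.
Protein energy = 15% × 2883.9693 = 432.5954 kcal.
Protein = 432.5954 ÷ 4 kcal/g = 108.1488 g.

108 g/day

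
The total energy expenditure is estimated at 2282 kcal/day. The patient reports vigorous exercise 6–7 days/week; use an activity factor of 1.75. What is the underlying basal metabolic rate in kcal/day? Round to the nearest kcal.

BMR = TEE ÷ activity factor = 2282 ÷ 1.75 = 1304 kcal/day.

1304 kcal/day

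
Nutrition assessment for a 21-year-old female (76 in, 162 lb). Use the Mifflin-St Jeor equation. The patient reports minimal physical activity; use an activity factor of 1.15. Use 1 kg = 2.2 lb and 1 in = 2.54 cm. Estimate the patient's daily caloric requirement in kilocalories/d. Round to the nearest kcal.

1928 kilocalories/d

Convert to metric: weight = 162 ÷ 2.2 = 73.6364 kg; height = 76 × 2.54 = 193.04 cm.
Mifflin-St Jeor (female): BMR = 10(73.6364) + 6.25(193.04) − 5(21) − 161 = 736.3636 + 1206.5 − 105 − 161 = 1676.8636 kcal/day.
TEE = BMR × activity factor = 1676.8636 × 1.15 = 1928.3932 kcal/day.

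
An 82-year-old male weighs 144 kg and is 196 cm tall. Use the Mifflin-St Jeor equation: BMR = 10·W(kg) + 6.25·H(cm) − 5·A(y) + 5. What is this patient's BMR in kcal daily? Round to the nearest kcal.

Mifflin-St Jeor (male): BMR = 10(144) + 6.25(196) − 5(82) + 5 = 1440 + 1225 − 410 + 5 = 2260 kcal/day.

2260 kcal daily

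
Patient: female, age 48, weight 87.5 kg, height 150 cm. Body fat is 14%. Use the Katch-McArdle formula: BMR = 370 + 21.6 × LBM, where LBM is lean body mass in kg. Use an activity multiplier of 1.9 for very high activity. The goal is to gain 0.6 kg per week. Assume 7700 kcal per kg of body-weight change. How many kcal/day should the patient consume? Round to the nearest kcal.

4451 kcal/day

LBM = 87.5 × (1 − 0.14) = 75.25 kg. Katch-McArdle: BMR = 370 + 21.6 × 75.25 = 1995.4 kcal/day.
TEE = 1995.4 × 1.9 = 3791.26 kcal/day.
Required daily surplus = 0.6 × 7700 ÷ 7 = 660 kcal/day.
Target intake = 3791.26 + 660 = 4451.26 kcal/day.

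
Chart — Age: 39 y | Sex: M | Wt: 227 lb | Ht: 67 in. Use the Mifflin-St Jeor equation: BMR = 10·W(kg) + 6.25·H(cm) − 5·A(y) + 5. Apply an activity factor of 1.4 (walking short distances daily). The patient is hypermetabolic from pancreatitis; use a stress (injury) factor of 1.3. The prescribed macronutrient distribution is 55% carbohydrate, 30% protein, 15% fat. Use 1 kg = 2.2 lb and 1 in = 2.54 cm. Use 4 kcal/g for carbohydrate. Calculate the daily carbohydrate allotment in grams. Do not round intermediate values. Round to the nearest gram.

477 g/day

Convert to metric: weight = 227 ÷ 2.2 = 103.1818 kg; height = 67 × 2.54 = 170.18 cm.
Mifflin-St Jeor (male): BMR = 10(103.1818) + 6.25(170.18) − 5(39) + 5 = 1031.8182 + 1063.625 − 195 + 5 = 1905.4432 kcal/day.
TEE = 1905.4432 × 1.4 = 2667.6205 kcal/day.
With stress factor 1.3: 2667.6205 × 1.3 = 3467.9066 kcal/day.
Carbohydrate energy = 55% × 3467.9066 = 1907.3486 kcal.
Carbohydrate = 1907.3486 ÷ 4 kcal/g = 476.8372 g.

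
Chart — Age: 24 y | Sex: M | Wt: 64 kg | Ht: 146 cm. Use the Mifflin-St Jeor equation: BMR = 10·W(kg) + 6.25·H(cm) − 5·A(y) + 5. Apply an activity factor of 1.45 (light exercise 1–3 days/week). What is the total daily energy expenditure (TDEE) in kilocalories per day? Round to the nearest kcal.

2084 kilocalories per day

Mifflin-St Jeor (male): BMR = 10(64) + 6.25(146) − 5(24) + 5 = 640 + 912.5 − 120 + 5 = 1437.5 kcal/day.
TEE = BMR × activity factor = 1437.5 × 1.45 = 2084.375 kcal/day.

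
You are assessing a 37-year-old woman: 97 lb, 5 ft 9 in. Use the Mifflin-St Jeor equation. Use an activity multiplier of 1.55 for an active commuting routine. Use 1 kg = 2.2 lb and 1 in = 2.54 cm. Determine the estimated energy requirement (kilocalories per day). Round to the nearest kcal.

Convert to metric: weight = 97 ÷ 2.2 = 44.0909 kg; height = (5×12 + 9) × 2.54 = 69 × 2.54 = 175.26 cm.
Mifflin-St Jeor (female): BMR = 10(44.0909) + 6.25(175.26) − 5(37) − 161 = 440.9091 + 1095.375 − 185 − 161 = 1190.2841 kcal/day.
TEE = BMR × activity factor = 1190.2841 × 1.55 = 1844.9403 kcal/day.

1845 kilocalories per day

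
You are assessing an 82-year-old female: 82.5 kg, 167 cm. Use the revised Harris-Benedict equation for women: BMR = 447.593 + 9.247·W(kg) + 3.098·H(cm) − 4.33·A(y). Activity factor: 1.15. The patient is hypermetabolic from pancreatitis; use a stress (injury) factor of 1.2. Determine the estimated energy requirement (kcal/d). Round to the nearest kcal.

1894 kcal/d

Harris-Benedict: BMR = 447.593 + 9.247(82.5) + 3.098(167) − 4.33(82) = 1372.7765 kcal/day.
TEE = BMR × activity factor = 1372.7765 × 1.15 = 1578.693 kcal/day.
Apply stress factor: 1578.693 × 1.2 = 1894.4316 kcal/day.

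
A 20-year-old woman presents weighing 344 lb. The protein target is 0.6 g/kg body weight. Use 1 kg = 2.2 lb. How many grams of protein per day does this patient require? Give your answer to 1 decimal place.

93.8 g/day

Weight in kg = 344 ÷ 2.2 = 156.3636 kg.
Protein = 0.6 g/kg × 156.3636 kg = 93.8182 g/day.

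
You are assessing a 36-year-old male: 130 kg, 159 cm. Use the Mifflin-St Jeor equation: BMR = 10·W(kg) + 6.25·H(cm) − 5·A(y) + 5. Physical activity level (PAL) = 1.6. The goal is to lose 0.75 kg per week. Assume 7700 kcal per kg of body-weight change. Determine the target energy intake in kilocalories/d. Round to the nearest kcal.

Mifflin-St Jeor (male): BMR = 10(130) + 6.25(159) − 5(36) + 5 = 1300 + 993.75 − 180 + 5 = 2118.75 kcal/day.
TEE = 2118.75 × 1.6 = 3390 kcal/day.
Required daily deficit = 0.75 × 7700 ÷ 7 = 825 kcal/day.
Target intake = 3390 − 825 = 2565 kcal/day.

2565 kilocalories/d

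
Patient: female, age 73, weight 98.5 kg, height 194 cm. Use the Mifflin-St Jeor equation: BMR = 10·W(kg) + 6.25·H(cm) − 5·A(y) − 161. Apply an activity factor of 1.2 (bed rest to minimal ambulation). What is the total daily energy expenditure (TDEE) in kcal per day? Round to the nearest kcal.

2006 kcal per day

Mifflin-St Jeor (female): BMR = 10(98.5) + 6.25(194) − 5(73) − 161 = 985 + 1212.5 − 365 − 161 = 1671.5 kcal/day.
TEE = BMR × activity factor = 1671.5 × 1.2 = 2005.8 kcal/day.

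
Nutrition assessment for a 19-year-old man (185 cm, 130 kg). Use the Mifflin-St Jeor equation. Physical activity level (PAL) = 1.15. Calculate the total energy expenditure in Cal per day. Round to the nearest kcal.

2721 Cal per day

Mifflin-St Jeor (male): BMR = 10(130) + 6.25(185) − 5(19) + 5 = 1300 + 1156.25 − 95 + 5 = 2366.25 kcal/day.
TEE = BMR × activity factor = 2366.25 × 1.15 = 2721.1875 kcal/day.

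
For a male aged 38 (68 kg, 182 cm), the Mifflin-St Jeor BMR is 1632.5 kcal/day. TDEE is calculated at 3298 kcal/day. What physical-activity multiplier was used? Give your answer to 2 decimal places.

Activity factor = TEE ÷ BMR = 3298 ÷ 1632.5 = 2.02.

2.02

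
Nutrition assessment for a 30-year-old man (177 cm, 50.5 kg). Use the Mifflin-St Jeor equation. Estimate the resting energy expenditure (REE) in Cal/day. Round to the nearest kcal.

Mifflin-St Jeor (male): BMR = 10(50.5) + 6.25(177) − 5(30) + 5 = 505 + 1106.25 − 150 + 5 = 1466.25 kcal/day.

1466 Cal/day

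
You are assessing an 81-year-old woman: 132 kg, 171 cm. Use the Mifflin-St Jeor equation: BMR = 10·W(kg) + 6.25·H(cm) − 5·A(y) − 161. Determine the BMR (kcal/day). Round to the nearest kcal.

1823 kcal/day

Mifflin-St Jeor (female): BMR = 10(132) + 6.25(171) − 5(81) − 161 = 1320 + 1068.75 − 405 − 161 = 1822.75 kcal/day.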